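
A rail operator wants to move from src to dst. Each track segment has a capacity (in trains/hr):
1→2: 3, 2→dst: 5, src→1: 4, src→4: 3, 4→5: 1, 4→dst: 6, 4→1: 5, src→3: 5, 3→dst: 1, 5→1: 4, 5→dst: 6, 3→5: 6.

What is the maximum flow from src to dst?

11

Augment src→4→dst: bottleneck 3. Total 3.
Augment src→3→dst: bottleneck 1. Total 4.
Augment src→3→5→dst: bottleneck 4. Total 8.
Augment src→1→2→dst: bottleneck 3. Total 11.
No augmenting path remains in the residual graph.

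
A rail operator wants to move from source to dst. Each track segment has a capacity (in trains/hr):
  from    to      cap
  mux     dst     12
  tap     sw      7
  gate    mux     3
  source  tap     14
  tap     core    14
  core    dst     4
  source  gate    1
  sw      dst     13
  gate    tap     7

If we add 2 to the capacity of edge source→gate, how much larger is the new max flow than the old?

2

Original max flow = 12.
After raising cap(source→gate), augmenting paths through that edge carry 2 more units.
New max flow = 14. Increase = 2.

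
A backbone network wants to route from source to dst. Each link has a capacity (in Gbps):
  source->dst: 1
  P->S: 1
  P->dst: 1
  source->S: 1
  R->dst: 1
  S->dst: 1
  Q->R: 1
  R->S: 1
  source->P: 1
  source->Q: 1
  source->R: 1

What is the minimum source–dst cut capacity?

4

Max flow = 4 (via 4 augmenting paths).
In the residual at optimum, the set reachable from source is {Q, R, S, source}.
Cut edges: source->P (cap 1), source->dst (cap 1), R->dst (cap 1), S->dst (cap 1). Sum = 4.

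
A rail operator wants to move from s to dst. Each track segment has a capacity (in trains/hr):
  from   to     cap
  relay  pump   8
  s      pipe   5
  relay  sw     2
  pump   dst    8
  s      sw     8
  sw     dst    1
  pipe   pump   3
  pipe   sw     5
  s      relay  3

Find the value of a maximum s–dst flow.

Augment s→sw→dst: bottleneck 1. Total 1.
Augment s→pipe→pump→dst: bottleneck 3. Total 4.
Augment s→relay→pump→dst: bottleneck 3. Total 7.
No augmenting path remains in the residual graph.

7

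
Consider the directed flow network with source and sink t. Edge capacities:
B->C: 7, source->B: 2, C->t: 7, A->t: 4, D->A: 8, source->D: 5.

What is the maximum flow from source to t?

Augment source->D->A->t: bottleneck 4. Total 4.
Augment source->B->C->t: bottleneck 2. Total 6.
No augmenting path remains in the residual graph.

6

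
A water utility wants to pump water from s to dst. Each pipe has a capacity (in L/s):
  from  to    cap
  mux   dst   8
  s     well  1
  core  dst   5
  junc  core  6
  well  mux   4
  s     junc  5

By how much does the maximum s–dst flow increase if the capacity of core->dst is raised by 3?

0

Original max flow = 6.
Edge core->dst does not cross the min cut (source side {s}), so extra capacity there cannot help.
New max flow = 6. Increase = 0.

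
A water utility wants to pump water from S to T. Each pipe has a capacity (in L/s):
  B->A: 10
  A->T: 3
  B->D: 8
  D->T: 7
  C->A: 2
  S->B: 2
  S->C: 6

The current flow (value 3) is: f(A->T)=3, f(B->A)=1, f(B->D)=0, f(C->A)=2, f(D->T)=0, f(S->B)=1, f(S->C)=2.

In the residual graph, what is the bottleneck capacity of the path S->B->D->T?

Residual capacities along the path: S->B: 1, B->D: 8, D->T: 7.
Minimum is 1.

1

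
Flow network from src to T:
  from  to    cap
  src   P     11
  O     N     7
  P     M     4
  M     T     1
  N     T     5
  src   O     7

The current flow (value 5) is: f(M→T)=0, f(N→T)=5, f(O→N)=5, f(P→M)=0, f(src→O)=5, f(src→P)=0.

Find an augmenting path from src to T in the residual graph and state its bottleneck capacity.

Residual along src→P→M→T: src→P: 11, P→M: 4, M→T: 1.
Bottleneck = min = 1.

src→P→M→T, bottleneck 1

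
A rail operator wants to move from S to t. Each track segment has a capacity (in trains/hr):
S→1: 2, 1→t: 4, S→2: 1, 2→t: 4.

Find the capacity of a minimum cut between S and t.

3

Max flow = 3 (via 2 augmenting paths).
In the residual at optimum, the set reachable from S is {S}.
Cut edges: S→2 (cap 1), S→1 (cap 2). Sum = 3.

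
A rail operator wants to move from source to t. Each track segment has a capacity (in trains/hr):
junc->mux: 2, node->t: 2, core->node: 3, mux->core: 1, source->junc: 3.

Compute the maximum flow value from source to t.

Augment source->junc->mux->core->node->t: bottleneck 1. Total 1.
No augmenting path remains in the residual graph.

1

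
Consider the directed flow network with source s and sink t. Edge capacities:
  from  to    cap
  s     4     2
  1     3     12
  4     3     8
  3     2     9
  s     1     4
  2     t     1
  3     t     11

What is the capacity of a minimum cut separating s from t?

Max flow = 6 (via 2 augmenting paths).
In the residual at optimum, the set reachable from s is {s}.
Cut edges: s->1 (cap 4), s->4 (cap 2). Sum = 6.

6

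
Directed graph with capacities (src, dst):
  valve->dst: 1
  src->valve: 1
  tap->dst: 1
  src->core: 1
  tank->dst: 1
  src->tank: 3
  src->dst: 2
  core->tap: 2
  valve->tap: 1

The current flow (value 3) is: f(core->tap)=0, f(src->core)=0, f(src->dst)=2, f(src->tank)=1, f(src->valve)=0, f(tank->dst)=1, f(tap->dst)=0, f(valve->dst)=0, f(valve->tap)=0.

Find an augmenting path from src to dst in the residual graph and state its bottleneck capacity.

Residual along src->valve->dst: src->valve: 1, valve->dst: 1.
Bottleneck = min = 1.

src->valve->dst, bottleneck 1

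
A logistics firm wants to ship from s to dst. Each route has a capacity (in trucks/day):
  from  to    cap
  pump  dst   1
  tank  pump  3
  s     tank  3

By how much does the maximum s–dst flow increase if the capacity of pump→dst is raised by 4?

2

Original max flow = 1.
After raising cap(pump→dst), augmenting paths through that edge carry 2 more units.
New max flow = 3. Increase = 2.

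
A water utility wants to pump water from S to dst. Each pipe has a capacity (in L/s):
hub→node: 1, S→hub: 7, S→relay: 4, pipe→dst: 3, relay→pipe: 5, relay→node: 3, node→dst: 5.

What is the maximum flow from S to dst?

Augment S→relay→pipe→dst: bottleneck 3. Total 3.
Augment S→relay→node→dst: bottleneck 1. Total 4.
Augment S→hub→node→dst: bottleneck 1. Total 5.
No augmenting path remains in the residual graph.

5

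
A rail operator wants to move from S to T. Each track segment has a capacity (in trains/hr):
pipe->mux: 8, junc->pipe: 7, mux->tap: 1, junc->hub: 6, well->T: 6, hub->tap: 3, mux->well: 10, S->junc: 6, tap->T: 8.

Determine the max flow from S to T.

6

Augment S->junc->hub->tap->T: bottleneck 3. Total 3.
Augment S->junc->pipe->mux->tap->T: bottleneck 1. Total 4.
Augment S->junc->pipe->mux->well->T: bottleneck 2. Total 6.
No augmenting path remains in the residual graph.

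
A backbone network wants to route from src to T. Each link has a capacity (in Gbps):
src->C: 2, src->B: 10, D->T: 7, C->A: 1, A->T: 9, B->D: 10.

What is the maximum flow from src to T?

8

Augment src->B->D->T: bottleneck 7. Total 7.
Augment src->C->A->T: bottleneck 1. Total 8.
No augmenting path remains in the residual graph.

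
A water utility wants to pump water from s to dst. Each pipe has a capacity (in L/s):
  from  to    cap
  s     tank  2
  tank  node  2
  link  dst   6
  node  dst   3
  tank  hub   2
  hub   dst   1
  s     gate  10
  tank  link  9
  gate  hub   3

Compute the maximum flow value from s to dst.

3

Augment s->tank->node->dst: bottleneck 2. Total 2.
Augment s->gate->hub->dst: bottleneck 1. Total 3.
No augmenting path remains in the residual graph.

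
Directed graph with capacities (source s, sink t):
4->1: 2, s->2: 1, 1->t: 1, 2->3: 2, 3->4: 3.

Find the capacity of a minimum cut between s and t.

1

Max flow = 1 (via 1 augmenting path).
In the residual at optimum, the set reachable from s is {s}.
Cut edges: s->2 (cap 1). Sum = 1.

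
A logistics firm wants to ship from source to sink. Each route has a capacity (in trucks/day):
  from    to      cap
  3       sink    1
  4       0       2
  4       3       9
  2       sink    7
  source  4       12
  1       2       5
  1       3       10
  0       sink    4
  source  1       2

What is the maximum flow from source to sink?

5

Augment source->1->3->sink: bottleneck 1. Total 1.
Augment source->1->2->sink: bottleneck 1. Total 2.
Augment source->4->0->sink: bottleneck 2. Total 4.
Augment source->4->3->1->2->sink: bottleneck 1. Total 5.
No augmenting path remains in the residual graph.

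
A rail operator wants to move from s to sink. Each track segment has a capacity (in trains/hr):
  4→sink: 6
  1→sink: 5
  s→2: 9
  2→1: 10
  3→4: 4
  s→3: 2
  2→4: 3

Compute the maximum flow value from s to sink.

Augment s→2→1→sink: bottleneck 5. Total 5.
Augment s→2→4→sink: bottleneck 3. Total 8.
Augment s→3→4→sink: bottleneck 2. Total 10.
No augmenting path remains in the residual graph.

10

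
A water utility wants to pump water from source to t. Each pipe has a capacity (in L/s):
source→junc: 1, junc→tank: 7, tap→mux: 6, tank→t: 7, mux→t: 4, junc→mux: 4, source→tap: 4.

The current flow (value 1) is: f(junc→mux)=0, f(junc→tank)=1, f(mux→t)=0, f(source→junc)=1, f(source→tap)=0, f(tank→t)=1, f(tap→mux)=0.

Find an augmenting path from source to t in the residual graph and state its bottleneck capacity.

Residual along source→tap→mux→t: source→tap: 4, tap→mux: 6, mux→t: 4.
Bottleneck = min = 4.

source→tap→mux→t, bottleneck 4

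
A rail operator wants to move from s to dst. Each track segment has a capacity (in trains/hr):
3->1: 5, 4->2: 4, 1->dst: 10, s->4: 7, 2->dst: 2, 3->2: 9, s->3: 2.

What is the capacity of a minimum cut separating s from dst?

Max flow = 4 (via 2 augmenting paths).
In the residual at optimum, the set reachable from s is {2, 4, s}.
Cut edges: s->3 (cap 2), 2->dst (cap 2). Sum = 4.

4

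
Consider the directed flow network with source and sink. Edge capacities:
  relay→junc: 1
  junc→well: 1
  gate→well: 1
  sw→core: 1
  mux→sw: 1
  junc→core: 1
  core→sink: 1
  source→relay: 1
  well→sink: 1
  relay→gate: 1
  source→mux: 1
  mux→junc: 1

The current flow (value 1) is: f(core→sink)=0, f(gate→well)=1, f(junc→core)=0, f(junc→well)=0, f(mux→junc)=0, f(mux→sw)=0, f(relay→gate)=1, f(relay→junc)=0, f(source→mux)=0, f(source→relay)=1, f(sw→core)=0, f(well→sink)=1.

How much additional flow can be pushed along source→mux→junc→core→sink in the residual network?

Residual capacities along the path: source→mux: 1, mux→junc: 1, junc→core: 1, core→sink: 1.
Minimum is 1.

1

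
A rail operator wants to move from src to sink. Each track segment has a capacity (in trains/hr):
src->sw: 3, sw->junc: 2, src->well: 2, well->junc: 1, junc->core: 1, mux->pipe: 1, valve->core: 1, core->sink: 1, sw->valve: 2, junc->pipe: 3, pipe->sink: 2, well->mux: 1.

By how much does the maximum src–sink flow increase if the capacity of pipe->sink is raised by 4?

Original max flow = 3.
After raising cap(pipe->sink), augmenting paths through that edge carry 2 more units.
New max flow = 5. Increase = 2.

2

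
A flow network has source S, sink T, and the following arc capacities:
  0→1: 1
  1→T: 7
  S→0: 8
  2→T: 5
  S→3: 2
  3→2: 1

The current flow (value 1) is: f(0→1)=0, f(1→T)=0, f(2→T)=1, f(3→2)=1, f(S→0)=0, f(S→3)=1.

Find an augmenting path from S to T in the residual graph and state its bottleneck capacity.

Residual along S→0→1→T: S→0: 8, 0→1: 1, 1→T: 7.
Bottleneck = min = 1.

S→0→1→T, bottleneck 1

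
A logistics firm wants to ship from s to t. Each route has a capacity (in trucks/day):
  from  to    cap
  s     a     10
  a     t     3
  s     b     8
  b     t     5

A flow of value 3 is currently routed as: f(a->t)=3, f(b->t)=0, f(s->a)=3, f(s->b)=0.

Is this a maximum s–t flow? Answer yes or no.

No

Residual path s->b->t has bottleneck 5 > 0.
Pushing 5 along it raises the flow to 8, so the given flow is not maximum.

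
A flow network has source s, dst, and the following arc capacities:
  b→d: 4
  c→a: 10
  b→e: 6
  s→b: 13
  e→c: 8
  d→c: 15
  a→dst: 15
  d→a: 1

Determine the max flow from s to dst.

10

Augment s→b→d→a→dst: bottleneck 1. Total 1.
Augment s→b→d→c→a→dst: bottleneck 3. Total 4.
Augment s→b→e→c→a→dst: bottleneck 6. Total 10.
No augmenting path remains in the residual graph.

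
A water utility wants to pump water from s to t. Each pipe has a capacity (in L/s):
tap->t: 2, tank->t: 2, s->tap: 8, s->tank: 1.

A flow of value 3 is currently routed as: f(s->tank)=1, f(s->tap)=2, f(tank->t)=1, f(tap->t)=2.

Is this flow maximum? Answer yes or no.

Residual reachable from s: {s, tap}; t is not reachable.
Saturated cut: s->tank, tap->t with total capacity 3 = current flow value. Flow is maximum.

Yes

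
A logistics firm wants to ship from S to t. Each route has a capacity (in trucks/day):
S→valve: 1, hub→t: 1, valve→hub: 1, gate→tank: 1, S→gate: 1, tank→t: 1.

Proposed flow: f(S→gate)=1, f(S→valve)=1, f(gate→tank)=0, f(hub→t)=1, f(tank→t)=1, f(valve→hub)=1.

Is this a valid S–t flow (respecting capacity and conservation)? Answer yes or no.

No

Conservation fails at gate: inflow 1 ≠ outflow 0.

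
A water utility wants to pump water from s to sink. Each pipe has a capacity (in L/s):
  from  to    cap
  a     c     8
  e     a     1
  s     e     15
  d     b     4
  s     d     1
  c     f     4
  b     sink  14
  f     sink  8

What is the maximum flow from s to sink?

Augment s->d->b->sink: bottleneck 1. Total 1.
Augment s->e->a->c->f->sink: bottleneck 1. Total 2.
No augmenting path remains in the residual graph.

2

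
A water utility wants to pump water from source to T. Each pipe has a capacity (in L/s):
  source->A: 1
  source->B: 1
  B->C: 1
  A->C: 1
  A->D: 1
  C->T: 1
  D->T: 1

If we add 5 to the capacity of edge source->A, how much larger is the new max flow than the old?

Original max flow = 2.
Even with extra capacity on source->A, another cut of capacity 2 remains binding.
New max flow = 2. Increase = 0.

0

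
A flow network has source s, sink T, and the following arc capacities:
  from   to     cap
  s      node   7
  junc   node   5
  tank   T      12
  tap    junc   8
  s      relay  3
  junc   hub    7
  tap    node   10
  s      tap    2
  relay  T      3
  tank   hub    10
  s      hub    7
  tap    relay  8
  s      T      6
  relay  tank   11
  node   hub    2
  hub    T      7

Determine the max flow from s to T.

Augment s->T: bottleneck 6. Total 6.
Augment s->relay->T: bottleneck 3. Total 9.
Augment s->hub->T: bottleneck 7. Total 16.
Augment s->tap->relay->tank->T: bottleneck 2. Total 18.
No augmenting path remains in the residual graph.

18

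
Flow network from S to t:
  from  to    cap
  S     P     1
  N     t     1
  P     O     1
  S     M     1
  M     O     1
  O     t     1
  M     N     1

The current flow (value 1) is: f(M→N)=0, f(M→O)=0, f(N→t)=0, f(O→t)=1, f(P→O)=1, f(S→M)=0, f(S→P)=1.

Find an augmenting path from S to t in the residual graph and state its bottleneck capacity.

S→M→N→t, bottleneck 1

Residual along S→M→N→t: S→M: 1, M→N: 1, N→t: 1.
Bottleneck = min = 1.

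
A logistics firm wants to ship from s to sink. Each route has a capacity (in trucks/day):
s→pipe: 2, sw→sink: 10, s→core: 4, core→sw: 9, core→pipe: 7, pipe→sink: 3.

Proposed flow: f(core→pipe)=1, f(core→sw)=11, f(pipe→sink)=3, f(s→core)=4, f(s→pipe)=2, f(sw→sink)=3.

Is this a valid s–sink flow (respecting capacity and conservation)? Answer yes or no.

Capacity violated on core→sw: flow 11 > capacity 9.

No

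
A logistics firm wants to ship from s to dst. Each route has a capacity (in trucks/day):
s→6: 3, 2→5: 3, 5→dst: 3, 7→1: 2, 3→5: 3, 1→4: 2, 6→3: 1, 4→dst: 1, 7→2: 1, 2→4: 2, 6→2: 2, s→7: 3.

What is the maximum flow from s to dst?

Augment s→7→1→4→dst: bottleneck 1. Total 1.
Augment s→7→2→5→dst: bottleneck 1. Total 2.
Augment s→6→2→5→dst: bottleneck 2. Total 4.
No augmenting path remains in the residual graph.

4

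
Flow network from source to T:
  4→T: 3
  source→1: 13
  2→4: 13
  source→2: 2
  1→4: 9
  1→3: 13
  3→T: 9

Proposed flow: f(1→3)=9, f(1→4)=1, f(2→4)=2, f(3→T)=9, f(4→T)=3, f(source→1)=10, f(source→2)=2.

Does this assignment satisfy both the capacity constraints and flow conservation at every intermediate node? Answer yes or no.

Yes

Every edge has 0 ≤ f(e) ≤ cap(e).
At each intermediate node, inflow equals outflow.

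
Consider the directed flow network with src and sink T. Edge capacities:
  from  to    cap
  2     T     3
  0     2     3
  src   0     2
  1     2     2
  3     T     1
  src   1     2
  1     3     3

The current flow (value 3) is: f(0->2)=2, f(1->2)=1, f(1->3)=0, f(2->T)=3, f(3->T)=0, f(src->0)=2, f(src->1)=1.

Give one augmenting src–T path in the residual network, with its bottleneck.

Residual along src->1->3->T: src->1: 1, 1->3: 3, 3->T: 1.
Bottleneck = min = 1.

src->1->3->T, bottleneck 1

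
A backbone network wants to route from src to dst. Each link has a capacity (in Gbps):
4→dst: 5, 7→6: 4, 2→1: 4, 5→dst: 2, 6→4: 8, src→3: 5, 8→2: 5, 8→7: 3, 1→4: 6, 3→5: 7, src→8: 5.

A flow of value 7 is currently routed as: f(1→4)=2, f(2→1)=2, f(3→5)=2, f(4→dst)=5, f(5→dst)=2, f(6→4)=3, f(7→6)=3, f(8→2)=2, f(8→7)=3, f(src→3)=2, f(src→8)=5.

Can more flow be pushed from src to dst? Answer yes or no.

Residual reachable from src: {3, 5, src}; dst is not reachable.
Saturated cut: src→8, 5→dst with total capacity 7 = current flow value. Flow is maximum.

No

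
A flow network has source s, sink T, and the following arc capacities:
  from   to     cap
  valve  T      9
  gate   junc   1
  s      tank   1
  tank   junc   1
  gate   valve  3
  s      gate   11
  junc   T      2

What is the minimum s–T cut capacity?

Max flow = 5 (via 3 augmenting paths).
In the residual at optimum, the set reachable from s is {gate, s}.
Cut edges: s→tank (cap 1), gate→junc (cap 1), gate→valve (cap 3). Sum = 5.

5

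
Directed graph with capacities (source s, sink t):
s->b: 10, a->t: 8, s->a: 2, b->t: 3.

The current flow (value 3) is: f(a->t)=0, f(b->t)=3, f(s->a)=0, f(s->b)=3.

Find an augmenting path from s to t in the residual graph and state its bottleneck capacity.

Residual along s->a->t: s->a: 2, a->t: 8.
Bottleneck = min = 2.

s->a->t, bottleneck 2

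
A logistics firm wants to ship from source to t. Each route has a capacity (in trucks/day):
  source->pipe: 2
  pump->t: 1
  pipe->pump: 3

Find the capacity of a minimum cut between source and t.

1

Max flow = 1 (via 1 augmenting path).
In the residual at optimum, the set reachable from source is {pipe, pump, source}.
Cut edges: pump->t (cap 1). Sum = 1.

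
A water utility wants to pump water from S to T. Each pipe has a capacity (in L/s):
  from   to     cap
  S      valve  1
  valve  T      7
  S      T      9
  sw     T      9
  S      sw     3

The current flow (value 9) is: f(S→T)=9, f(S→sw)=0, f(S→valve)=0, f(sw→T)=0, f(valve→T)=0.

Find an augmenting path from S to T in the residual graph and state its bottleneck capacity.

Residual along S→valve→T: S→valve: 1, valve→T: 7.
Bottleneck = min = 1.

S→valve→T, bottleneck 1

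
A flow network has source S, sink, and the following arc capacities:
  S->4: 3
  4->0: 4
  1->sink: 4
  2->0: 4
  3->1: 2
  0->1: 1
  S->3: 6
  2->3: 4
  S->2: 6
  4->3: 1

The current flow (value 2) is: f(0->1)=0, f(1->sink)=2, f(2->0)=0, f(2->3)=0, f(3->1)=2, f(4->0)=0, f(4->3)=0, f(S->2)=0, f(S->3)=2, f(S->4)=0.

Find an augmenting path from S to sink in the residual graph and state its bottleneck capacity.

S->4->0->1->sink, bottleneck 1

Residual along S->4->0->1->sink: S->4: 3, 4->0: 4, 0->1: 1, 1->sink: 2.
Bottleneck = min = 1.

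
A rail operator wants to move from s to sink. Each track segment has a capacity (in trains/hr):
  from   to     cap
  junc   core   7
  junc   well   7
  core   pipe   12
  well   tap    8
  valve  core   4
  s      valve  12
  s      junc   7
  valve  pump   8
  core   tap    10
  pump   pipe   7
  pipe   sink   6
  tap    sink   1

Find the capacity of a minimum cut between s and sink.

7

Max flow = 7 (via 2 augmenting paths).
In the residual at optimum, the set reachable from s is {core, junc, pipe, pump, s, tap, valve, well}.
Cut edges: tap->sink (cap 1), pipe->sink (cap 6). Sum = 7.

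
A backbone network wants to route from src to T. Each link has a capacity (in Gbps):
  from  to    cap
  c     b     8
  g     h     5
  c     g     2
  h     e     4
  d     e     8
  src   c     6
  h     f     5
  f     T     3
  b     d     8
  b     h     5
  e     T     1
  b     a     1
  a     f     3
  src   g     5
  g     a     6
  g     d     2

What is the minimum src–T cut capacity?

4

Max flow = 4 (via 2 augmenting paths).
In the residual at optimum, the set reachable from src is {a, b, c, d, e, f, g, h, src}.
Cut edges: f->T (cap 3), e->T (cap 1). Sum = 4.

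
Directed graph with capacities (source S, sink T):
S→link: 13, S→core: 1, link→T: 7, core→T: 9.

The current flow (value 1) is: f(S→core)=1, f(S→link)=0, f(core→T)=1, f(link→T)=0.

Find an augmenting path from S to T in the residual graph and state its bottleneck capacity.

S→link→T, bottleneck 7

Residual along S→link→T: S→link: 13, link→T: 7.
Bottleneck = min = 7.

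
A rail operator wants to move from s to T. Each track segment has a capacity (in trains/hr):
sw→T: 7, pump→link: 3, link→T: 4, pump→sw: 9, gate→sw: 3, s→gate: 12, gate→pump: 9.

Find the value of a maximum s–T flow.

Augment s→gate→sw→T: bottleneck 3. Total 3.
Augment s→gate→pump→link→T: bottleneck 3. Total 6.
Augment s→gate→pump→sw→T: bottleneck 4. Total 10.
No augmenting path remains in the residual graph.

10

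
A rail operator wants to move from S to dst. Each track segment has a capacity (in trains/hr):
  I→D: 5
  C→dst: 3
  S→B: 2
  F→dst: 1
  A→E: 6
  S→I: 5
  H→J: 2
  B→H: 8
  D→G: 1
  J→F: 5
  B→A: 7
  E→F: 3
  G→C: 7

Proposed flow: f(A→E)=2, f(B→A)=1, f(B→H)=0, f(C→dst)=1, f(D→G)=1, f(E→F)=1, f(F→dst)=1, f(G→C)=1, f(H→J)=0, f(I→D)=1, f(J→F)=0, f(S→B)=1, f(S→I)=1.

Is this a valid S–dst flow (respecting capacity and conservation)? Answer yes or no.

Conservation fails at A: inflow 1 ≠ outflow 2.

No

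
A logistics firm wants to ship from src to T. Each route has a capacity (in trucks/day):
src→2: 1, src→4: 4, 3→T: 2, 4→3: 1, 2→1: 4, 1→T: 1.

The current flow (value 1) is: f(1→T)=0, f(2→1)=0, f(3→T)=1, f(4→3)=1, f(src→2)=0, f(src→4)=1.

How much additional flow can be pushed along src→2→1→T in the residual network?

Residual capacities along the path: src→2: 1, 2→1: 4, 1→T: 1.
Minimum is 1.

1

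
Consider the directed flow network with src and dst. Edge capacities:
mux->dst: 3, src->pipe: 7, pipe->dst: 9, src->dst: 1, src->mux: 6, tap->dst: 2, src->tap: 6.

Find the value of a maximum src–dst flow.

Augment src->dst: bottleneck 1. Total 1.
Augment src->pipe->dst: bottleneck 7. Total 8.
Augment src->tap->dst: bottleneck 2. Total 10.
Augment src->mux->dst: bottleneck 3. Total 13.
No augmenting path remains in the residual graph.

13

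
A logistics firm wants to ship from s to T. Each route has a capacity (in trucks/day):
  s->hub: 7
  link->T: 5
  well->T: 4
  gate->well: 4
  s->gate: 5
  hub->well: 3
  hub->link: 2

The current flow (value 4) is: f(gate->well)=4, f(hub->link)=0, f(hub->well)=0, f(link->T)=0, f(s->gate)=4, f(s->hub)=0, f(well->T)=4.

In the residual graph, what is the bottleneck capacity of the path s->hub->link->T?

Residual capacities along the path: s->hub: 7, hub->link: 2, link->T: 5.
Minimum is 2.

2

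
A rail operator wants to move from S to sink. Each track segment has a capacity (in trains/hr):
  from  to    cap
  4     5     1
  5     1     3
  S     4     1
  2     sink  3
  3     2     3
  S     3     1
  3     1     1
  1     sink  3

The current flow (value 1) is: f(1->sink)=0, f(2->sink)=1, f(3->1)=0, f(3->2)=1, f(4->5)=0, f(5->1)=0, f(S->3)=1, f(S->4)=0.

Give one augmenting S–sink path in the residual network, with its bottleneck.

S->4->5->1->sink, bottleneck 1

Residual along S->4->5->1->sink: S->4: 1, 4->5: 1, 5->1: 3, 1->sink: 3.
Bottleneck = min = 1.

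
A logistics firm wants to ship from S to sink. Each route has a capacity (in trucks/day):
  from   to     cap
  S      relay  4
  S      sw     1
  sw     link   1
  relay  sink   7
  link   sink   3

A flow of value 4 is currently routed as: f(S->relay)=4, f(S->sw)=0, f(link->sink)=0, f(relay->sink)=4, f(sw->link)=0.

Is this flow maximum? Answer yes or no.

Residual path S->sw->link->sink has bottleneck 1 > 0.
Pushing 1 along it raises the flow to 5, so the given flow is not maximum.

No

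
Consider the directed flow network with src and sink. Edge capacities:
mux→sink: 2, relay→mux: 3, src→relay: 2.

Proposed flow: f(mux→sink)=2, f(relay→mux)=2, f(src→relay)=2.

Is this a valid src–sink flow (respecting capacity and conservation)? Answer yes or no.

Every edge has 0 ≤ f(e) ≤ cap(e).
At each intermediate node, inflow equals outflow.

Yes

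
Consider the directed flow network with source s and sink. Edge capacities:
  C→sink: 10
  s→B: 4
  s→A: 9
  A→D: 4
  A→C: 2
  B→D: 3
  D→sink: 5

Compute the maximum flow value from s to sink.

Augment s→A→C→sink: bottleneck 2. Total 2.
Augment s→A→D→sink: bottleneck 4. Total 6.
Augment s→B→D→sink: bottleneck 1. Total 7.
No augmenting path remains in the residual graph.

7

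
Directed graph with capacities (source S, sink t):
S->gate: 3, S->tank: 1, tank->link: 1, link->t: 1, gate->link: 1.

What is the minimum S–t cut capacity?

Max flow = 1 (via 1 augmenting path).
In the residual at optimum, the set reachable from S is {S, gate, link, tank}.
Cut edges: link->t (cap 1). Sum = 1.

1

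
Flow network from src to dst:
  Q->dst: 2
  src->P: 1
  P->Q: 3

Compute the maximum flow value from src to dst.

Augment src->P->Q->dst: bottleneck 1. Total 1.
No augmenting path remains in the residual graph.

1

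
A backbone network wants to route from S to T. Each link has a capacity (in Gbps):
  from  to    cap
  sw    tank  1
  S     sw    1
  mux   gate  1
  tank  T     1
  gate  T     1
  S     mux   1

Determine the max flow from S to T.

Augment S->sw->tank->T: bottleneck 1. Total 1.
Augment S->mux->gate->T: bottleneck 1. Total 2.
No augmenting path remains in the residual graph.

2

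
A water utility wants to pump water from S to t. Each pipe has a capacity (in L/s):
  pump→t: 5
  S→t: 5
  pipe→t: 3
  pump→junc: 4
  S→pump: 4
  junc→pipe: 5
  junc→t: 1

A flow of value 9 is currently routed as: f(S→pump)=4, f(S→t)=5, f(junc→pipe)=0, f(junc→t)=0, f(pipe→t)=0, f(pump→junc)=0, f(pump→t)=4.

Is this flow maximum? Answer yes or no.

Residual reachable from S: {S}; t is not reachable.
Saturated cut: S→pump, S→t with total capacity 9 = current flow value. Flow is maximum.

Yes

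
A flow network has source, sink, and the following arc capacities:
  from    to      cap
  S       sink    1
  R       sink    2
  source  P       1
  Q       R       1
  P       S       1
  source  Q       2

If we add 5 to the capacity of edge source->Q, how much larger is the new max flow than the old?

Original max flow = 2.
Edge source->Q does not cross the min cut (source side {Q, source}), so extra capacity there cannot help.
New max flow = 2. Increase = 0.

0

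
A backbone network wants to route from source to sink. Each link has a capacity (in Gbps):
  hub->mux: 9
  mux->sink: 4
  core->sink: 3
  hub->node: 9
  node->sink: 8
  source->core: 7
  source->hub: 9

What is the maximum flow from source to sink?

Augment source->core->sink: bottleneck 3. Total 3.
Augment source->hub->mux->sink: bottleneck 4. Total 7.
Augment source->hub->node->sink: bottleneck 5. Total 12.
No augmenting path remains in the residual graph.

12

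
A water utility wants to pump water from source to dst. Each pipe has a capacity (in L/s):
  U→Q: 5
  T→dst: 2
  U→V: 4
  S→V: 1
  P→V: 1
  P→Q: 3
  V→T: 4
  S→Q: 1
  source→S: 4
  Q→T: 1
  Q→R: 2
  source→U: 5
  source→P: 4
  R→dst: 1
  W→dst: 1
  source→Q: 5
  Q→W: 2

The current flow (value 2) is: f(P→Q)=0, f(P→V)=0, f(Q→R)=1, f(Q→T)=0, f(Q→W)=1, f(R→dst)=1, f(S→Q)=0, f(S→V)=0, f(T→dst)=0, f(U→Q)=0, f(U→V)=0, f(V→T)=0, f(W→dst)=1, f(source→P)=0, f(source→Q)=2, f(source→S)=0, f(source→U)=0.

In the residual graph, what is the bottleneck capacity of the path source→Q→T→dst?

1

Residual capacities along the path: source→Q: 3, Q→T: 1, T→dst: 2.
Minimum is 1.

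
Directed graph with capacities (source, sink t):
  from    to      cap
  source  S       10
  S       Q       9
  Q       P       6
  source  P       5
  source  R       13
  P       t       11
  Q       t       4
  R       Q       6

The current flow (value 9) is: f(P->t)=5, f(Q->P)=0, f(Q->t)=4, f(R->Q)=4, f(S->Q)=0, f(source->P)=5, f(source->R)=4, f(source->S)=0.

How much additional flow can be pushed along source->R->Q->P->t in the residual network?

Residual capacities along the path: source->R: 9, R->Q: 2, Q->P: 6, P->t: 6.
Minimum is 2.

2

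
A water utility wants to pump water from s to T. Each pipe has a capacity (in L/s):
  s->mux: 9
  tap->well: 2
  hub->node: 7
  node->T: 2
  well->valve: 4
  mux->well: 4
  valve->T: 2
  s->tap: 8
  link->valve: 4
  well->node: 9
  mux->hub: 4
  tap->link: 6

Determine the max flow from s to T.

4

Augment s->tap->link->valve->T: bottleneck 2. Total 2.
Augment s->tap->well->node->T: bottleneck 2. Total 4.
No augmenting path remains in the residual graph.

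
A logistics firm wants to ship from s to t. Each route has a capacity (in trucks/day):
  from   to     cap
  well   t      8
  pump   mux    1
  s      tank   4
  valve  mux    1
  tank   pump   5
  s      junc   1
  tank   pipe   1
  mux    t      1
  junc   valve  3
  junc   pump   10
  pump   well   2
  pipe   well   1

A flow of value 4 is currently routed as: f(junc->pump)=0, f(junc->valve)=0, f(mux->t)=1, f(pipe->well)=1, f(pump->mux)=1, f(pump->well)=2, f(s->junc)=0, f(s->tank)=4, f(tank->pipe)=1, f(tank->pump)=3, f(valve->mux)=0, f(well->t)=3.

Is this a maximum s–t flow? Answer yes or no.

Yes

Residual reachable from s: {junc, mux, pump, s, tank, valve}; t is not reachable.
Saturated cut: tank->pipe, pump->well, mux->t with total capacity 4 = current flow value. Flow is maximum.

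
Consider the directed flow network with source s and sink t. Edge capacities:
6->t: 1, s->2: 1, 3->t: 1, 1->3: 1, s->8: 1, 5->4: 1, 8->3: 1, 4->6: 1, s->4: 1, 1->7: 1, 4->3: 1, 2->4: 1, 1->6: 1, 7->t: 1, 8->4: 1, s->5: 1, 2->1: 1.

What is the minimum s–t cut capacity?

3

Max flow = 3 (via 3 augmenting paths).
In the residual at optimum, the set reachable from s is {3, 4, 5, 8, s}.
Cut edges: s->2 (cap 1), 4->6 (cap 1), 3->t (cap 1). Sum = 3.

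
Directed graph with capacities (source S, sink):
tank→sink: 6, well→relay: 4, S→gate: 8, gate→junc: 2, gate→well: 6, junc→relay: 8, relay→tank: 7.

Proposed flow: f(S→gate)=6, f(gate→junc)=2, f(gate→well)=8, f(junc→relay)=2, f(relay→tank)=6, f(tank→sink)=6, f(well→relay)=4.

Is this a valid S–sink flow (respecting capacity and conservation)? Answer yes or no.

Capacity violated on gate→well: flow 8 > capacity 6.

No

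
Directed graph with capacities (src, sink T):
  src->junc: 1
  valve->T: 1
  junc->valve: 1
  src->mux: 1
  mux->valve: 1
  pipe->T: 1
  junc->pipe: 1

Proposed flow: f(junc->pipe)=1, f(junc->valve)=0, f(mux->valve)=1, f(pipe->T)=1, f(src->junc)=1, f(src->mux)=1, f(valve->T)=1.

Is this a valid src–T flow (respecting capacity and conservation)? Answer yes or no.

Yes

Every edge has 0 ≤ f(e) ≤ cap(e).
At each intermediate node, inflow equals outflow.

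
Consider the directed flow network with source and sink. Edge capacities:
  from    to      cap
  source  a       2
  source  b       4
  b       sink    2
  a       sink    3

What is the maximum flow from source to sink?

Augment source→a→sink: bottleneck 2. Total 2.
Augment source→b→sink: bottleneck 2. Total 4.
No augmenting path remains in the residual graph.

4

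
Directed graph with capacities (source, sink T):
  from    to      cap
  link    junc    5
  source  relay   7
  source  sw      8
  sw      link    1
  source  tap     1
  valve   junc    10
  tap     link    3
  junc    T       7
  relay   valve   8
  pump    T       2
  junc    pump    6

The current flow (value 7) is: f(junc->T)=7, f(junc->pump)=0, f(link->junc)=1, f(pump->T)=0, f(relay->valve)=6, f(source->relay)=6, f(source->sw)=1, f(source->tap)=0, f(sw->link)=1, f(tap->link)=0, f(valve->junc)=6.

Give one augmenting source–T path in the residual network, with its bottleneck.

Residual along source->relay->valve->junc->pump->T: source->relay: 1, relay->valve: 2, valve->junc: 4, junc->pump: 6, pump->T: 2.
Bottleneck = min = 1.

source->relay->valve->junc->pump->T, bottleneck 1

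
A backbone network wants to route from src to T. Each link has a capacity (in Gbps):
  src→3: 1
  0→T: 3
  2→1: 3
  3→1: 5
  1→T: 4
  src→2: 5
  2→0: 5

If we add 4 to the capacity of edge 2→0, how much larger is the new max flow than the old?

Original max flow = 6.
Edge 2→0 does not cross the min cut (source side {src}), so extra capacity there cannot help.
New max flow = 6. Increase = 0.

0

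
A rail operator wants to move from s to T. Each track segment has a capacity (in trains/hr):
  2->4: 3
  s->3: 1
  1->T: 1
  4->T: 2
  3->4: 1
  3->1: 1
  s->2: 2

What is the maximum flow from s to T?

3

Augment s->3->1->T: bottleneck 1. Total 1.
Augment s->2->4->T: bottleneck 2. Total 3.
No augmenting path remains in the residual graph.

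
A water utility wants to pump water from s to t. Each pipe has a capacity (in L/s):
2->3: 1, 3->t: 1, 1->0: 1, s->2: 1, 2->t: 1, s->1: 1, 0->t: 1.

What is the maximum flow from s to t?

Augment s->2->t: bottleneck 1. Total 1.
Augment s->1->0->t: bottleneck 1. Total 2.
No augmenting path remains in the residual graph.

2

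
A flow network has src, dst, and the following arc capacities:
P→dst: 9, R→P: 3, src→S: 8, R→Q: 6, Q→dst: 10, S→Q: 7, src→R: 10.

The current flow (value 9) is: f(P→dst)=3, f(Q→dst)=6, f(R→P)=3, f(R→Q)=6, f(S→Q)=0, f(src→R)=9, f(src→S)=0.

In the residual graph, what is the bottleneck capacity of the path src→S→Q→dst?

4

Residual capacities along the path: src→S: 8, S→Q: 7, Q→dst: 4.
Minimum is 4.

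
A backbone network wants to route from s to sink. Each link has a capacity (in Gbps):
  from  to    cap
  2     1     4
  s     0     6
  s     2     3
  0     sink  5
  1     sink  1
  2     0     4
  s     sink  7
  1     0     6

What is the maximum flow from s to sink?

13

Augment s->sink: bottleneck 7. Total 7.
Augment s->0->sink: bottleneck 5. Total 12.
Augment s->2->1->sink: bottleneck 1. Total 13.
No augmenting path remains in the residual graph.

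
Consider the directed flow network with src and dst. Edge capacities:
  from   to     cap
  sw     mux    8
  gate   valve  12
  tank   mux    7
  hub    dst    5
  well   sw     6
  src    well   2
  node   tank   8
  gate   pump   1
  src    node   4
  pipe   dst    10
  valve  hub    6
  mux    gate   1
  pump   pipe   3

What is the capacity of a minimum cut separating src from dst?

Max flow = 1 (via 1 augmenting path).
In the residual at optimum, the set reachable from src is {mux, node, src, sw, tank, well}.
Cut edges: mux->gate (cap 1). Sum = 1.

1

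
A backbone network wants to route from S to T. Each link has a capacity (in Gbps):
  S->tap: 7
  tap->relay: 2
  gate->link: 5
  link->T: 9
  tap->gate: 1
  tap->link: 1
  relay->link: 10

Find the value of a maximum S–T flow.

4

Augment S->tap->link->T: bottleneck 1. Total 1.
Augment S->tap->gate->link->T: bottleneck 1. Total 2.
Augment S->tap->relay->link->T: bottleneck 2. Total 4.
No augmenting path remains in the residual graph.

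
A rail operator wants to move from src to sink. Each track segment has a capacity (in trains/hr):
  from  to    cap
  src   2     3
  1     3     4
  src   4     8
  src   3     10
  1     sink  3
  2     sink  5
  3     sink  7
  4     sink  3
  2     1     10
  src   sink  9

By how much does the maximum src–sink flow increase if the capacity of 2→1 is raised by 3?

0

Original max flow = 22.
Edge 2→1 does not cross the min cut (source side {3, 4, src}), so extra capacity there cannot help.
New max flow = 22. Increase = 0.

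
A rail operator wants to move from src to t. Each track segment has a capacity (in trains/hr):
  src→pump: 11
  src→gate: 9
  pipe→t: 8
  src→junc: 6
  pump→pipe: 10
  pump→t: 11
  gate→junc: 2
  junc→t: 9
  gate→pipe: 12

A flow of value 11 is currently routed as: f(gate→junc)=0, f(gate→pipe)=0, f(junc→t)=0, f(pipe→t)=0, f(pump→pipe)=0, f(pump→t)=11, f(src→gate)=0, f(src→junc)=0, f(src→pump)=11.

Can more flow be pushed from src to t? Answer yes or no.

Residual path src→junc→t has bottleneck 6 > 0.
Pushing 6 along it raises the flow to 17, so the given flow is not maximum.

Yes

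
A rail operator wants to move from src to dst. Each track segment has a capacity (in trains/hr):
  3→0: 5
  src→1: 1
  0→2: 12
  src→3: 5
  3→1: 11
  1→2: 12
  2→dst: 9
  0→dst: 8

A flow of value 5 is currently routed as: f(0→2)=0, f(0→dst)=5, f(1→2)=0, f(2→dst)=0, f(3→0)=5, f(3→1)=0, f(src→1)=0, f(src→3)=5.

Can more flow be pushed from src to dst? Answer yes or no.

Yes

Residual path src→1→2→dst has bottleneck 1 > 0.
Pushing 1 along it raises the flow to 6, so the given flow is not maximum.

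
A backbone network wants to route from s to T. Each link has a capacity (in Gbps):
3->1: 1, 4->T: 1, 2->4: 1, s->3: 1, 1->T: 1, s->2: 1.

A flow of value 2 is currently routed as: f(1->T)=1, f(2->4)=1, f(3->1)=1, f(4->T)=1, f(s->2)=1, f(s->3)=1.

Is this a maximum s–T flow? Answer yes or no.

Yes

Residual reachable from s: {s}; T is not reachable.
Saturated cut: s->2, s->3 with total capacity 2 = current flow value. Flow is maximum.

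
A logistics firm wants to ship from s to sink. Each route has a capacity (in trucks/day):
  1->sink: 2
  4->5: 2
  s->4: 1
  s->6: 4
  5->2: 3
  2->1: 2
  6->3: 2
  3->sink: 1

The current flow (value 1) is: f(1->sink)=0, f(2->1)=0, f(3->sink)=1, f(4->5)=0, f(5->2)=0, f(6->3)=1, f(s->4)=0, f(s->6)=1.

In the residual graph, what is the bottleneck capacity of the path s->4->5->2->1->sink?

1

Residual capacities along the path: s->4: 1, 4->5: 2, 5->2: 3, 2->1: 2, 1->sink: 2.
Minimum is 1.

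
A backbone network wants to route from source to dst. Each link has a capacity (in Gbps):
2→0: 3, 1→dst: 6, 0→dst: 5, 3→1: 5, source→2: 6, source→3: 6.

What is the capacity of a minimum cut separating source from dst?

8

Max flow = 8 (via 2 augmenting paths).
In the residual at optimum, the set reachable from source is {2, 3, source}.
Cut edges: 3→1 (cap 5), 2→0 (cap 3). Sum = 8.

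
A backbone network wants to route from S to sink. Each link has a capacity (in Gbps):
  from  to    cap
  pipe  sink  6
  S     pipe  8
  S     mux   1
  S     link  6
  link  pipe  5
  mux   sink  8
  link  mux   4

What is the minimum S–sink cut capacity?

11

Max flow = 11 (via 3 augmenting paths).
In the residual at optimum, the set reachable from S is {S, link, pipe}.
Cut edges: S→mux (cap 1), link→mux (cap 4), pipe→sink (cap 6). Sum = 11.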